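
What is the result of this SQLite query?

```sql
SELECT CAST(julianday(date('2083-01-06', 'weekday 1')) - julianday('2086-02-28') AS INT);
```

`weekday 1` advances to the next Monday; 2083-01-06 is a Wednesday, so it moves forward to 2083-01-11.
20 days remain in January 2083 after the 11th (31 − 11).
Full months from February 2083 through January 2086 contribute their day counts.
Then 28 days into February 2086.
Total: 20 + 28 + 31 + 30 + 31 + 30 + 31 + 31 + 30 + 31 + 30 + 31 + 31 + 29 + 31 + 30 + 31 + 30 + 31 + 31 + 30 + 31 + 30 + 31 + 31 + 28 + 31 + 30 + 31 + 30 + 31 + 31 + 30 + 31 + 30 + 31 + 31 + 28 = 1144.
The subtraction is earlier − later, so the result is −1144 → -1144.

-1144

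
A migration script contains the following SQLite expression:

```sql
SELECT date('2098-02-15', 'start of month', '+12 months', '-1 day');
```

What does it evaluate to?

2099-01-31

`start of month` rewinds 2098-02-15 to 2098-02-01.
Adding +12 months to 2098-02-01 gives 2099-02-01.
Going back 1 day from 2099-02-01 reaches 2099-01-31 (last day of January, 31 days).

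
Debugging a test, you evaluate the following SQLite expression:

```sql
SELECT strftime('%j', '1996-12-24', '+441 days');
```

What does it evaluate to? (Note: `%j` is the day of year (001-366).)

069

First apply '+441 days': 1996-12-24 → 1998-03-10.
Day-of-year for 1998-03-10: days since 1998-01-01 inclusive = 69, zero-padded to 069.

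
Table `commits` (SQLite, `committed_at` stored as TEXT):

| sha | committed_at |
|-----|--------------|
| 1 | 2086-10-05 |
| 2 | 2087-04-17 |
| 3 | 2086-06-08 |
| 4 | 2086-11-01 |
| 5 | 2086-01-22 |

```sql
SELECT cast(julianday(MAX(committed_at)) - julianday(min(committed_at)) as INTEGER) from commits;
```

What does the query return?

MIN = 2086-01-22, MAX = 2087-04-17.
9 days remain in January 2086 after the 22nd (31 − 22).
Full months from February 2086 through March 2087 contribute their day counts.
Then 17 days into April 2087.
Total: 9 + 28 + 31 + 30 + 31 + 30 + 31 + 31 + 30 + 31 + 30 + 31 + 31 + 28 + 31 + 17 = 450.

450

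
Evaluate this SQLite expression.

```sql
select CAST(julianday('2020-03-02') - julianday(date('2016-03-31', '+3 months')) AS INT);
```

Adding +3 months to 2016-03-31 targets 2016-06-31. June 2016 has only 30 days, so SQLite normalizes the 1-day overflow forward to 2016-07-01.
30 days remain in July 2016 after the 1st (31 − 1).
Full months from August 2016 through February 2020 contribute their day counts.
Then 2 days into March 2020.
Total: 30 + 31 + 30 + 31 + 30 + 31 + 31 + 28 + 31 + 30 + 31 + 30 + 31 + 31 + 30 + 31 + 30 + 31 + 31 + 28 + 31 + 30 + 31 + 30 + 31 + 31 + 30 + 31 + 30 + 31 + 31 + 28 + 31 + 30 + 31 + 30 + 31 + 31 + 30 + 31 + 30 + 31 + 31 + 29 + 2 = 1340.

1340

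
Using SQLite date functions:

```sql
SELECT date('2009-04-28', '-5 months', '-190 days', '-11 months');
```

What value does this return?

2007-06-22

Adding -5 months to 2009-04-28 gives 2008-11-28.
Applying '-190 days' to 2008-11-28: counting 190 days back gives 2008-05-22.
Adding -11 months to 2008-05-22 gives 2007-06-22.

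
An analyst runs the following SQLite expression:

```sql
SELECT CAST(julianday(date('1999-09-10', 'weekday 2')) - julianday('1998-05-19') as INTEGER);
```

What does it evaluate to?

483

`weekday 2` advances to the next Tuesday; 1999-09-10 is a Friday, so it moves forward to 1999-09-14.
12 days remain in May 1998 after the 19th (31 − 19).
Full months from June 1998 through August 1999 contribute their day counts.
Then 14 days into September 1999.
Total: 12 + 30 + 31 + 31 + 30 + 31 + 30 + 31 + 31 + 28 + 31 + 30 + 31 + 30 + 31 + 31 + 14 = 483.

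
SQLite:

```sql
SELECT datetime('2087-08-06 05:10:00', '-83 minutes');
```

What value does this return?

83 minutes = 1h 23m; -83 minutes from 2087-08-06 05:10:00 is 2087-08-06 03:47:00.

2087-08-06 03:47:00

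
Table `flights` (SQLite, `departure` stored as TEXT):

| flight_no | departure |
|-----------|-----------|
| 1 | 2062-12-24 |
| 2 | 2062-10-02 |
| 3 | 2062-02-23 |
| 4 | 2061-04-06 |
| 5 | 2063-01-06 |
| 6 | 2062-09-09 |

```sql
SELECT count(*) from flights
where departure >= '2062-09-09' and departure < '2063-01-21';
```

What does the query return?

4

Rows in [2062-09-09, 2063-01-21): 2062-12-24, 2062-10-02, 2063-01-06, 2062-09-09 → 4 rows.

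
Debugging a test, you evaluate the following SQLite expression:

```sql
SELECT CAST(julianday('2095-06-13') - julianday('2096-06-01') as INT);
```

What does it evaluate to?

-354

17 days remain in June 2095 after the 13th (30 − 13).
Full months from July 2095 through May 2096 contribute their day counts.
Then 1 day into June 2096.
Total: 17 + 31 + 31 + 30 + 31 + 30 + 31 + 31 + 29 + 31 + 30 + 31 + 1 = 354.
The subtraction is earlier − later, so the result is −354 → -354.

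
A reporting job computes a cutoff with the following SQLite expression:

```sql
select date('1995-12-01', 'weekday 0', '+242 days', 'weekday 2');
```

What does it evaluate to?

`weekday 0` advances to the next Sunday; 1995-12-01 is a Friday, so it moves forward to 1995-12-03.
Applying '+242 days' to 1995-12-03: counting 242 days forward gives 1996-08-01.
`weekday 2` advances to the next Tuesday; 1996-08-01 is a Thursday, so it moves forward to 1996-08-06.

1996-08-06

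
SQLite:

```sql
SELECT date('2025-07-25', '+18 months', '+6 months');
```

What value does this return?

Adding +18 months to 2025-07-25 gives 2027-01-25.
Adding +6 months to 2027-01-25 gives 2027-07-25.

2027-07-25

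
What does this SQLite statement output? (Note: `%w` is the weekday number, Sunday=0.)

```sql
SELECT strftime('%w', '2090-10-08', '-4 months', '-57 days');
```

First apply '-4 months', '-57 days': 2090-10-08 → 2090-04-12.
2090-04-12 is a Wednesday; with Sunday=0 that is 3.

3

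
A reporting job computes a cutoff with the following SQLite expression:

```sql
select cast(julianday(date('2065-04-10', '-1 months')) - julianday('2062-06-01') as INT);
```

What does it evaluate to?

Adding -1 month to 2065-04-10 gives 2065-03-10.
29 days remain in June 2062 after the 1st (30 − 1).
Full months from July 2062 through February 2065 contribute their day counts.
Then 10 days into March 2065.
Total: 29 + 31 + 31 + 30 + 31 + 30 + 31 + 31 + 28 + 31 + 30 + 31 + 30 + 31 + 31 + 30 + 31 + 30 + 31 + 31 + 29 + 31 + 30 + 31 + 30 + 31 + 31 + 30 + 31 + 30 + 31 + 31 + 28 + 10 = 1013.

1013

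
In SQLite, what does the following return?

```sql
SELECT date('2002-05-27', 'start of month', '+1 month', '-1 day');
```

2002-05-31

`start of month` rewinds 2002-05-27 to 2002-05-01.
Adding +1 month to 2002-05-01 gives 2002-06-01.
Going back 1 day from 2002-06-01 reaches 2002-05-31 (last day of May, 31 days).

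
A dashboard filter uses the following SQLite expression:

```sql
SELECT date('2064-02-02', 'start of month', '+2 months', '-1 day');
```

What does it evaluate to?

2064-03-31

`start of month` rewinds 2064-02-02 to 2064-02-01.
Adding +2 months to 2064-02-01 gives 2064-04-01.
Going back 1 day from 2064-04-01 reaches 2064-03-31 (last day of March, 31 days).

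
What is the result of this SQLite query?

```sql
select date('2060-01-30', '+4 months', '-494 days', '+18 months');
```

2060-07-22

Adding +4 months to 2060-01-30 gives 2060-05-30.
Applying '-494 days' to 2060-05-30: counting 494 days back gives 2059-01-22.
Adding +18 months to 2059-01-22 gives 2060-07-22.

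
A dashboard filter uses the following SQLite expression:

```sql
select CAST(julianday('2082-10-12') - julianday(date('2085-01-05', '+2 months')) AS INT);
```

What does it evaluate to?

Adding +2 months to 2085-01-05 gives 2085-03-05.
19 days remain in October 2082 after the 12th (31 − 12).
Full months from November 2082 through February 2085 contribute their day counts.
Then 5 days into March 2085.
Total: 19 + 30 + 31 + 31 + 28 + 31 + 30 + 31 + 30 + 31 + 31 + 30 + 31 + 30 + 31 + 31 + 29 + 31 + 30 + 31 + 30 + 31 + 31 + 30 + 31 + 30 + 31 + 31 + 28 + 5 = 875.
The subtraction is earlier − later, so the result is −875 → -875.

-875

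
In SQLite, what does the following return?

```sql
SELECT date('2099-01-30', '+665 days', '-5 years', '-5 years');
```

2090-11-26

Applying '+665 days' to 2099-01-30: counting 665 days forward gives 2100-11-26.
Adding -5 years to 2100-11-26 gives 2095-11-26.
Adding -5 years to 2095-11-26 gives 2090-11-26.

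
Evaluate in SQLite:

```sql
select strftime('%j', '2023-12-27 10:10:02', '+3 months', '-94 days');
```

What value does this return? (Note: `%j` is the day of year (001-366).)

358

First apply '+3 months', '-94 days': 2023-12-27 10:10:02 → 2023-12-24 10:10:02.
Day-of-year for 2023-12-24: days since 2023-01-01 inclusive = 358, zero-padded to 358.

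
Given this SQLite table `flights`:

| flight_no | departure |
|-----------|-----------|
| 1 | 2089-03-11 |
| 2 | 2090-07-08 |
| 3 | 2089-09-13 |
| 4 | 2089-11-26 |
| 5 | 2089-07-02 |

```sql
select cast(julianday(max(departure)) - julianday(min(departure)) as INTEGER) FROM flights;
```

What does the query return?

484

MIN = 2089-03-11, MAX = 2090-07-08.
20 days remain in March 2089 after the 11th (31 − 11).
Full months from April 2089 through June 2090 contribute their day counts.
Then 8 days into July 2090.
Total: 20 + 30 + 31 + 30 + 31 + 31 + 30 + 31 + 30 + 31 + 31 + 28 + 31 + 30 + 31 + 30 + 8 = 484.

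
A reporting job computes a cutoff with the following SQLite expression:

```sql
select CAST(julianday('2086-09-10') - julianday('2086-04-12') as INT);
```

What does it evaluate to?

151

18 days remain in April 2086 after the 12th (30 − 12).
May 2086: 31 days.
June 2086: 30 days.
July 2086: 31 days.
August 2086: 31 days.
Then 10 days into September 2086.
Total: 18 + 31 + 30 + 31 + 31 + 10 = 151.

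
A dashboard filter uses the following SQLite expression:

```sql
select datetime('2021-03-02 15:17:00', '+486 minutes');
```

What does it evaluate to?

486 minutes = 8h 6m; +486 minutes from 2021-03-02 15:17:00 is 2021-03-02 23:23:00.

2021-03-02 23:23:00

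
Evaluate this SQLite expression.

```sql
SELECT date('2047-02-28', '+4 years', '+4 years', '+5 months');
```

Adding +4 years to 2047-02-28 gives 2051-02-28.
Adding +4 years to 2051-02-28 gives 2055-02-28.
Adding +5 months to 2055-02-28 gives 2055-07-28.

2055-07-28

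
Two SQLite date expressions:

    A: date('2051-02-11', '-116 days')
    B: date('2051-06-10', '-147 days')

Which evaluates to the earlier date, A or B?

A

A = 2050-10-18.
B = 2051-01-14.
A is earlier.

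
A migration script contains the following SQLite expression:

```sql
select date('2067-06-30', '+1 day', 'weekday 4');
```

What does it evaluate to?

2067-07-07

June 2067 has 30 days; 0 remain after the 30th, so 1 days reach 2067-07-01.
`weekday 4` advances to the next Thursday; 2067-07-01 is a Friday, so it moves forward to 2067-07-07.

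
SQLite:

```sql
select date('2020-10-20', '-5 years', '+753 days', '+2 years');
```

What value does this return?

Adding -5 years to 2020-10-20 gives 2015-10-20.
Applying '+753 days' to 2015-10-20: counting 753 days forward gives 2017-11-11.
Adding +2 years to 2017-11-11 gives 2019-11-11.

2019-11-11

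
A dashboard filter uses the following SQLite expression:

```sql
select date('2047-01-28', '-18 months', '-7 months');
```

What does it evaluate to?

2044-12-28

Adding -18 months to 2047-01-28 gives 2045-07-28.
Adding -7 months to 2045-07-28 gives 2044-12-28.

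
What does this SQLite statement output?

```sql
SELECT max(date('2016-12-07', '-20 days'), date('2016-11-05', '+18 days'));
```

2016-11-23

date('2016-12-07', '-20 days') → 2016-11-17.
date('2016-11-05', '+18 days') → 2016-11-23.
Later of the two is 2016-11-23.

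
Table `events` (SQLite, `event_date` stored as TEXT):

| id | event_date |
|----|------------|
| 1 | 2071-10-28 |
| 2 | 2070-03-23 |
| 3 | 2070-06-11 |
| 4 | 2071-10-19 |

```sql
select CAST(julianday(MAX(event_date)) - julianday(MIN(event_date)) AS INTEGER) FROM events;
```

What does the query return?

MIN = 2070-03-23, MAX = 2071-10-28.
8 days remain in March 2070 after the 23rd (31 − 23).
Full months from April 2070 through September 2071 contribute their day counts.
Then 28 days into October 2071.
Total: 8 + 30 + 31 + 30 + 31 + 31 + 30 + 31 + 30 + 31 + 31 + 28 + 31 + 30 + 31 + 30 + 31 + 31 + 30 + 28 = 584.

584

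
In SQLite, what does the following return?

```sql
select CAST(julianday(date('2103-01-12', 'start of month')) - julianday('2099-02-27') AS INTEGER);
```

1403

`start of month` rewinds 2103-01-12 to 2103-01-01.
1 day remains in February 2099 after the 27th (28 − 27).
Full months from March 2099 through December 2102 contribute their day counts.
Then 1 day into January 2103.
Total: 1 + 31 + 30 + 31 + 30 + 31 + 31 + 30 + 31 + 30 + 31 + 31 + 28 + 31 + 30 + 31 + 30 + 31 + 31 + 30 + 31 + 30 + 31 + 31 + 28 + 31 + 30 + 31 + 30 + 31 + 31 + 30 + 31 + 30 + 31 + 31 + 28 + 31 + 30 + 31 + 30 + 31 + 31 + 30 + 31 + 30 + 31 + 1 = 1403.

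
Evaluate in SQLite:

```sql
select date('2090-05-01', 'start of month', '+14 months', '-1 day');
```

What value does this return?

`start of month` rewinds 2090-05-01 to 2090-05-01.
Adding +14 months to 2090-05-01 gives 2091-07-01.
Going back 1 day from 2091-07-01 reaches 2091-06-30 (last day of June, 30 days).

2091-06-30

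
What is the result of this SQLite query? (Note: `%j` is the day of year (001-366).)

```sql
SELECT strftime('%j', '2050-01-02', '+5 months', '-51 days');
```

First apply '+5 months', '-51 days': 2050-01-02 → 2050-04-12.
Day-of-year for 2050-04-12: days since 2050-01-01 inclusive = 102, zero-padded to 102.

102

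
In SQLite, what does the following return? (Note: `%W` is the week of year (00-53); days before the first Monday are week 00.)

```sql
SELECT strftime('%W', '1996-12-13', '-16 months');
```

First apply '-16 months': 1996-12-13 → 1995-08-13.
1995-08-13 is a Sunday. SQLite's %W counts Mondays since the year started; the result is 32.

32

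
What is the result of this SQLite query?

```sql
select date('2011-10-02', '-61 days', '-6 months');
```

Applying '-61 days' to 2011-10-02: counting 61 days back gives 2011-08-02.
Adding -6 months to 2011-08-02 gives 2011-02-02.

2011-02-02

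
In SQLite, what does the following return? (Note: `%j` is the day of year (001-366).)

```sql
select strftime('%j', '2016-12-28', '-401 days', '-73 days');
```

254

First apply '-401 days', '-73 days': 2016-12-28 → 2015-09-11.
Day-of-year for 2015-09-11: days since 2015-01-01 inclusive = 254, zero-padded to 254.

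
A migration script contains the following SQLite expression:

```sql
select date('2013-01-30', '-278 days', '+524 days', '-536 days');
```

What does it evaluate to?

2012-04-15

Applying '-278 days' to 2013-01-30: counting 278 days back gives 2012-04-27.
Applying '+524 days' to 2012-04-27: counting 524 days forward gives 2013-10-03.
Applying '-536 days' to 2013-10-03: counting 536 days back gives 2012-04-15.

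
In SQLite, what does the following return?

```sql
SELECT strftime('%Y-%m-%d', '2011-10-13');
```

2011-10-13

`%Y-%m-%d` extracts the ISO date: 2011-10-13.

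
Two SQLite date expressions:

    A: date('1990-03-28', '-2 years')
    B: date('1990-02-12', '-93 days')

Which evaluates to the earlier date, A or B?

A

A = 1988-03-28.
B = 1989-11-11.
A is earlier.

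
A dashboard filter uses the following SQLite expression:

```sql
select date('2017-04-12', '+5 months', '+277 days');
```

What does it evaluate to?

2018-06-16

Adding +5 months to 2017-04-12 gives 2017-09-12.
Applying '+277 days' to 2017-09-12: counting 277 days forward gives 2018-06-16.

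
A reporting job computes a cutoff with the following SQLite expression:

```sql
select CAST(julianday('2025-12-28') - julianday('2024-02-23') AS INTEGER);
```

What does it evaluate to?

674

6 days remain in February 2024 after the 23rd (29 − 23).
Full months from March 2024 through November 2025 contribute their day counts.
Then 28 days into December 2025.
Total: 6 + 31 + 30 + 31 + 30 + 31 + 31 + 30 + 31 + 30 + 31 + 31 + 28 + 31 + 30 + 31 + 30 + 31 + 31 + 30 + 31 + 30 + 28 = 674.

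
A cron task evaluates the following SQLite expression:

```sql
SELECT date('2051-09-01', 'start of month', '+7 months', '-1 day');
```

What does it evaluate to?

2052-03-31

`start of month` rewinds 2051-09-01 to 2051-09-01.
Adding +7 months to 2051-09-01 gives 2052-04-01.
Going back 1 day from 2052-04-01 reaches 2052-03-31 (last day of March, 31 days).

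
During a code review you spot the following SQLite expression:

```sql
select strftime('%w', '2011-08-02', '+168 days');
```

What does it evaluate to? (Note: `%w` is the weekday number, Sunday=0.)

2

First apply '+168 days': 2011-08-02 → 2012-01-17.
2012-01-17 is a Tuesday; with Sunday=0 that is 2.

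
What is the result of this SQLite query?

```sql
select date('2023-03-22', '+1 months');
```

Adding +1 month to 2023-03-22 gives 2023-04-22.

2023-04-22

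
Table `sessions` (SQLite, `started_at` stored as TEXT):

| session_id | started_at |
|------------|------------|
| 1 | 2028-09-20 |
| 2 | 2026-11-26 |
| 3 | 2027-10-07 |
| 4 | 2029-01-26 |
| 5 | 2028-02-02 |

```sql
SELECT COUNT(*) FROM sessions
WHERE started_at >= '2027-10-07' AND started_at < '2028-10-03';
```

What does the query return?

Rows in [2027-10-07, 2028-10-03): 2028-09-20, 2027-10-07, 2028-02-02 → 3 rows.

3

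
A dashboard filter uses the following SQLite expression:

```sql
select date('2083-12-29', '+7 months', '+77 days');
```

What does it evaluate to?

2084-10-14

Adding +7 months to 2083-12-29 gives 2084-07-29.
Applying '+77 days' to 2084-07-29: counting 77 days forward gives 2084-10-14.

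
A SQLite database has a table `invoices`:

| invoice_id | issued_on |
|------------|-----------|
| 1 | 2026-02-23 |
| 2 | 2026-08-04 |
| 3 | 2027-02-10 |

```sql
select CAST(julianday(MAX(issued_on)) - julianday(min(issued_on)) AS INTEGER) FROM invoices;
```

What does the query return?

352

MIN = 2026-02-23, MAX = 2027-02-10.
5 days remain in February 2026 after the 23rd (28 − 23).
Full months from March 2026 through January 2027 contribute their day counts.
Then 10 days into February 2027.
Total: 5 + 31 + 30 + 31 + 30 + 31 + 31 + 30 + 31 + 30 + 31 + 31 + 10 = 352.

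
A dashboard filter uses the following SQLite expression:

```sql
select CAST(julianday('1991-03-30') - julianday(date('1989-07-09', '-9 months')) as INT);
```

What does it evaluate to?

Adding -9 months to 1989-07-09 gives 1988-10-09.
22 days remain in October 1988 after the 9th (31 − 9).
Full months from November 1988 through February 1991 contribute their day counts.
Then 30 days into March 1991.
Total: 22 + 30 + 31 + 31 + 28 + 31 + 30 + 31 + 30 + 31 + 31 + 30 + 31 + 30 + 31 + 31 + 28 + 31 + 30 + 31 + 30 + 31 + 31 + 30 + 31 + 30 + 31 + 31 + 28 + 30 = 902.

902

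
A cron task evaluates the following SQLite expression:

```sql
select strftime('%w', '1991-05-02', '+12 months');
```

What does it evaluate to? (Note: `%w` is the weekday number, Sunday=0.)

6

First apply '+12 months': 1991-05-02 → 1992-05-02.
1992-05-02 is a Saturday; with Sunday=0 that is 6.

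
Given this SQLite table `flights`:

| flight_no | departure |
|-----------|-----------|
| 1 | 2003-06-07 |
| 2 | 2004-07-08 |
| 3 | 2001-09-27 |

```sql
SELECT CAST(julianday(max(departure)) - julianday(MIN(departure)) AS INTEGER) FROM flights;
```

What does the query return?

MIN = 2001-09-27, MAX = 2004-07-08.
3 days remain in September 2001 after the 27th (30 − 27).
Full months from October 2001 through June 2004 contribute their day counts.
Then 8 days into July 2004.
Total: 3 + 31 + 30 + 31 + 31 + 28 + 31 + 30 + 31 + 30 + 31 + 31 + 30 + 31 + 30 + 31 + 31 + 28 + 31 + 30 + 31 + 30 + 31 + 31 + 30 + 31 + 30 + 31 + 31 + 29 + 31 + 30 + 31 + 30 + 8 = 1015.

1015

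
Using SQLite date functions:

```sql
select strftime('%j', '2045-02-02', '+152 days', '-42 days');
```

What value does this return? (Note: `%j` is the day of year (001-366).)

143

First apply '+152 days', '-42 days': 2045-02-02 → 2045-05-23.
Day-of-year for 2045-05-23: days since 2045-01-01 inclusive = 143, zero-padded to 143.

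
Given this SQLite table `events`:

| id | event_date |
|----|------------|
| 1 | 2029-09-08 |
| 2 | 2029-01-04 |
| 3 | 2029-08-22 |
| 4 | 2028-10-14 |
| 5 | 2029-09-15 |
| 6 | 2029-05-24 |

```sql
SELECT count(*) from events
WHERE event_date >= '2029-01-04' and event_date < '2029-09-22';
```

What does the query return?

5

Rows in [2029-01-04, 2029-09-22): 2029-09-08, 2029-01-04, 2029-08-22, 2029-09-15, 2029-05-24 → 5 rows.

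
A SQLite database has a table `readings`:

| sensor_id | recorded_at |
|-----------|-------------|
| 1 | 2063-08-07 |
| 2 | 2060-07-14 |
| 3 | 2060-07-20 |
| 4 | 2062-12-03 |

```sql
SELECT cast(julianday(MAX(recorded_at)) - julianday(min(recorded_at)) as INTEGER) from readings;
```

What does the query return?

MIN = 2060-07-14, MAX = 2063-08-07.
17 days remain in July 2060 after the 14th (31 − 14).
Full months from August 2060 through July 2063 contribute their day counts.
Then 7 days into August 2063.
Total: 17 + 31 + 30 + 31 + 30 + 31 + 31 + 28 + 31 + 30 + 31 + 30 + 31 + 31 + 30 + 31 + 30 + 31 + 31 + 28 + 31 + 30 + 31 + 30 + 31 + 31 + 30 + 31 + 30 + 31 + 31 + 28 + 31 + 30 + 31 + 30 + 31 + 7 = 1119.

1119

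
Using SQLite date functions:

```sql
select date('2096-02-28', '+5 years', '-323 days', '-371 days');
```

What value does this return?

2099-04-05

Adding +5 years to 2096-02-28 gives 2101-02-28.
Applying '-323 days' to 2101-02-28: counting 323 days back gives 2100-04-11.
Applying '-371 days' to 2100-04-11: counting 371 days back gives 2099-04-05.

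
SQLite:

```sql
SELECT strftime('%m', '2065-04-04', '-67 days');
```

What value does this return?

First apply '-67 days': 2065-04-04 → 2065-01-27.
`%m` extracts the 2-digit month (01-12): 01.

01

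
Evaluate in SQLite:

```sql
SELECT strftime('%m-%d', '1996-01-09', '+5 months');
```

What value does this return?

First apply '+5 months': 1996-01-09 → 1996-06-09.
`%m-%d` extracts the month-day: 06-09.

06-09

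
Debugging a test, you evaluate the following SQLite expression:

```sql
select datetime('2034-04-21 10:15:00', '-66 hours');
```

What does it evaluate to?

2034-04-18 16:15:00

-66 hours from 2034-04-21 10:15:00 is 2034-04-18 16:15:00 (crosses midnight).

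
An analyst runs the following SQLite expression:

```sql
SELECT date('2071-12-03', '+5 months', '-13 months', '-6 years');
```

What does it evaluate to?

Adding +5 months to 2071-12-03 gives 2072-05-03.
Adding -13 months to 2072-05-03 gives 2071-04-03.
Adding -6 years to 2071-04-03 gives 2065-04-03.

2065-04-03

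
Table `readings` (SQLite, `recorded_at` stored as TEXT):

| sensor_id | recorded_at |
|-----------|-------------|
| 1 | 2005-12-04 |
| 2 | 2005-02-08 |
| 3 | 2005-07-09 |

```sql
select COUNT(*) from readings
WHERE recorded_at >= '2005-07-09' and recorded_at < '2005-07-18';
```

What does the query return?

1

Rows in [2005-07-09, 2005-07-18): 2005-07-09 → 1 row.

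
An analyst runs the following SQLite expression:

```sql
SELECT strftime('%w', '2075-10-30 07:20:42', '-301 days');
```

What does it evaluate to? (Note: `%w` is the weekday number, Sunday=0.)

First apply '-301 days': 2075-10-30 07:20:42 → 2075-01-02 07:20:42.
2075-01-02 is a Wednesday; with Sunday=0 that is 3.

3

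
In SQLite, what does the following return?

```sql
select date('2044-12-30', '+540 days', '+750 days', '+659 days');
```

Applying '+540 days' to 2044-12-30: counting 540 days forward gives 2046-06-23.
Applying '+750 days' to 2046-06-23: counting 750 days forward gives 2048-07-12.
Applying '+659 days' to 2048-07-12: counting 659 days forward gives 2050-05-02.

2050-05-02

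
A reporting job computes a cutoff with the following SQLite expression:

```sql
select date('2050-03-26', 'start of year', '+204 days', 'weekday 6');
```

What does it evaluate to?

2050-07-30

`start of year` rewinds 2050-03-26 to 2050-01-01.
Applying '+204 days' to 2050-01-01: counting 204 days forward gives 2050-07-24.
`weekday 6` advances to the next Saturday; 2050-07-24 is a Sunday, so it moves forward to 2050-07-30.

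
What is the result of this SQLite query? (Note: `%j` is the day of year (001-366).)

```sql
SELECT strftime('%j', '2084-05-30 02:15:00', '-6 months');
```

First apply '-6 months': 2084-05-30 02:15:00 → 2083-11-30 02:15:00.
Day-of-year for 2083-11-30: days since 2083-01-01 inclusive = 334, zero-padded to 334.

334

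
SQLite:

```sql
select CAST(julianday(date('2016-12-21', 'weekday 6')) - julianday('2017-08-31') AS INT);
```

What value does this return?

`weekday 6` advances to the next Saturday; 2016-12-21 is a Wednesday, so it moves forward to 2016-12-24.
7 days remain in December 2016 after the 24th (31 − 24).
Full months from January 2017 through July 2017 contribute their day counts.
Then 31 days into August 2017.
Total: 7 + 31 + 28 + 31 + 30 + 31 + 30 + 31 + 31 = 250.
The subtraction is earlier − later, so the result is −250 → -250.

-250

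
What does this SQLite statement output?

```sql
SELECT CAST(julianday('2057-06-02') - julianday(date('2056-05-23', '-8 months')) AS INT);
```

Adding -8 months to 2056-05-23 gives 2055-09-23.
7 days remain in September 2055 after the 23rd (30 − 23).
Full months from October 2055 through May 2057 contribute their day counts.
Then 2 days into June 2057.
Total: 7 + 31 + 30 + 31 + 31 + 29 + 31 + 30 + 31 + 30 + 31 + 31 + 30 + 31 + 30 + 31 + 31 + 28 + 31 + 30 + 31 + 2 = 618.

618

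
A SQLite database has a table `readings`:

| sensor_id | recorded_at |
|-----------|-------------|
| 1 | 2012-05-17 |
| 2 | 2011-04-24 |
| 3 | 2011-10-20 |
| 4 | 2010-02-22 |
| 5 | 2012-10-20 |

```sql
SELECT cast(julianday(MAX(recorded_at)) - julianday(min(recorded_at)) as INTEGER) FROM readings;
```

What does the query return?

MIN = 2010-02-22, MAX = 2012-10-20.
6 days remain in February 2010 after the 22nd (28 − 22).
Full months from March 2010 through September 2012 contribute their day counts.
Then 20 days into October 2012.
Total: 6 + 31 + 30 + 31 + 30 + 31 + 31 + 30 + 31 + 30 + 31 + 31 + 28 + 31 + 30 + 31 + 30 + 31 + 31 + 30 + 31 + 30 + 31 + 31 + 29 + 31 + 30 + 31 + 30 + 31 + 31 + 30 + 20 = 971.

971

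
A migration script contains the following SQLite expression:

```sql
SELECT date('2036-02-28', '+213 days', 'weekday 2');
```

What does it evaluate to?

2036-09-30

Applying '+213 days' to 2036-02-28: counting 213 days forward gives 2036-09-28.
`weekday 2` advances to the next Tuesday; 2036-09-28 is a Sunday, so it moves forward to 2036-09-30.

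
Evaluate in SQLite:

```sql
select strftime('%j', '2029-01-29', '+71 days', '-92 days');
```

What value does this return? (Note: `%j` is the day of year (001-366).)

First apply '+71 days', '-92 days': 2029-01-29 → 2029-01-08.
Day-of-year for 2029-01-08: days since 2029-01-01 inclusive = 8, zero-padded to 008.

008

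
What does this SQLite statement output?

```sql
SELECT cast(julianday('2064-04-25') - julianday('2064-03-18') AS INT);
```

13 days remain in March 2064 after the 18th (31 − 18).
Then 25 days into April 2064.
Total: 13 + 25 = 38.

38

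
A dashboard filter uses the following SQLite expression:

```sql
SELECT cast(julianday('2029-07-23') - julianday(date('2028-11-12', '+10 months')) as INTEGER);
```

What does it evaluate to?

Adding +10 months to 2028-11-12 gives 2029-09-12.
8 days remain in July 2029 after the 23rd (31 − 23).
August 2029: 31 days.
Then 12 days into September 2029.
Total: 8 + 31 + 12 = 51.
The subtraction is earlier − later, so the result is −51 → -51.

-51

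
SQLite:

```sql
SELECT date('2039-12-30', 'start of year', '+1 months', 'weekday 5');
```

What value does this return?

`start of year` rewinds 2039-12-30 to 2039-01-01.
Adding +1 month to 2039-01-01 gives 2039-02-01.
`weekday 5` advances to the next Friday; 2039-02-01 is a Tuesday, so it moves forward to 2039-02-04.

2039-02-04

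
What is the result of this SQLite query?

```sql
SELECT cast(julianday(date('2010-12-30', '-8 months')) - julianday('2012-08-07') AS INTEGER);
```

-830

Adding -8 months to 2010-12-30 gives 2010-04-30.
0 days remain in April 2010 after the 30th (30 − 30).
Full months from May 2010 through July 2012 contribute their day counts.
Then 7 days into August 2012.
Total: 0 + 31 + 30 + 31 + 31 + 30 + 31 + 30 + 31 + 31 + 28 + 31 + 30 + 31 + 30 + 31 + 31 + 30 + 31 + 30 + 31 + 31 + 29 + 31 + 30 + 31 + 30 + 31 + 7 = 830.
The subtraction is earlier − later, so the result is −830 → -830.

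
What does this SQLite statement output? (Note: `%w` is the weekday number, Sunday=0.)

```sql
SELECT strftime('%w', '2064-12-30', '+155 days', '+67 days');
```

First apply '+155 days', '+67 days': 2064-12-30 → 2065-08-09.
2065-08-09 is a Sunday; with Sunday=0 that is 0.

0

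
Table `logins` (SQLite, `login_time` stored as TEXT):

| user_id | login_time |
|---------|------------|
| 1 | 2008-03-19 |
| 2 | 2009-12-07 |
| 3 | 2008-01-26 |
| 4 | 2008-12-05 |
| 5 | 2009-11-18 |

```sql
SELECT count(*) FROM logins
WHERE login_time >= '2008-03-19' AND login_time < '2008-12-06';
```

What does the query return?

2

Rows in [2008-03-19, 2008-12-06): 2008-03-19, 2008-12-05 → 2 rows.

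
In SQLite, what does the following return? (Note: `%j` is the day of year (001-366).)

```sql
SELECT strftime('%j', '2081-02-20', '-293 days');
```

124

First apply '-293 days': 2081-02-20 → 2080-05-03.
Day-of-year for 2080-05-03: days since 2080-01-01 inclusive = 124, zero-padded to 124.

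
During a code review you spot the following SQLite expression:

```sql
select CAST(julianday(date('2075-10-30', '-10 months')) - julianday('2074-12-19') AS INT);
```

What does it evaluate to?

11

Adding -10 months to 2075-10-30 gives 2074-12-30.
Both dates are in December 2074: 30 − 19 = 11.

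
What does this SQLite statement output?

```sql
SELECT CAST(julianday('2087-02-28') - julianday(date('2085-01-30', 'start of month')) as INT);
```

`start of month` rewinds 2085-01-30 to 2085-01-01.
30 days remain in January 2085 after the 1st (31 − 1).
Full months from February 2085 through January 2087 contribute their day counts.
Then 28 days into February 2087.
Total: 30 + 28 + 31 + 30 + 31 + 30 + 31 + 31 + 30 + 31 + 30 + 31 + 31 + 28 + 31 + 30 + 31 + 30 + 31 + 31 + 30 + 31 + 30 + 31 + 31 + 28 = 788.

788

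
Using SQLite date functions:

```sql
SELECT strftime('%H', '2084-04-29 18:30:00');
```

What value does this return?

`%H` extracts the 2-digit hour (00-23): 18.

18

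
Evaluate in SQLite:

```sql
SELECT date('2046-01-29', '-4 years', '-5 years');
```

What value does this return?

2037-01-29

Adding -4 years to 2046-01-29 gives 2042-01-29.
Adding -5 years to 2042-01-29 gives 2037-01-29.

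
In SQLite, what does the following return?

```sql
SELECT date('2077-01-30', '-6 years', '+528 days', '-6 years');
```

2066-07-11

Adding -6 years to 2077-01-30 gives 2071-01-30.
Applying '+528 days' to 2071-01-30: counting 528 days forward gives 2072-07-11.
Adding -6 years to 2072-07-11 gives 2066-07-11.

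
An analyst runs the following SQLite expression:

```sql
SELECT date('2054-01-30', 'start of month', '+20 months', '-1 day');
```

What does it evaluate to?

`start of month` rewinds 2054-01-30 to 2054-01-01.
Adding +20 months to 2054-01-01 gives 2055-09-01.
Going back 1 day from 2055-09-01 reaches 2055-08-31 (last day of August, 31 days).

2055-08-31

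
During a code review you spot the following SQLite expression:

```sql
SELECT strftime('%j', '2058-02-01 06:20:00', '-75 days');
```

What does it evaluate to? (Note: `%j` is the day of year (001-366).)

First apply '-75 days': 2058-02-01 06:20:00 → 2057-11-18 06:20:00.
Day-of-year for 2057-11-18: days since 2057-01-01 inclusive = 322, zero-padded to 322.

322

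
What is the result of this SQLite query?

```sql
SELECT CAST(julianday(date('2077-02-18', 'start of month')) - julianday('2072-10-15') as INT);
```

1570

`start of month` rewinds 2077-02-18 to 2077-02-01.
16 days remain in October 2072 after the 15th (31 − 15).
Full months from November 2072 through January 2077 contribute their day counts.
Then 1 day into February 2077.
Total: 16 + 30 + 31 + 31 + 28 + 31 + 30 + 31 + 30 + 31 + 31 + 30 + 31 + 30 + 31 + 31 + 28 + 31 + 30 + 31 + 30 + 31 + 31 + 30 + 31 + 30 + 31 + 31 + 28 + 31 + 30 + 31 + 30 + 31 + 31 + 30 + 31 + 30 + 31 + 31 + 29 + 31 + 30 + 31 + 30 + 31 + 31 + 30 + 31 + 30 + 31 + 31 + 1 = 1570.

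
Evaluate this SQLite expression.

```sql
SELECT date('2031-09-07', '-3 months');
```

2031-06-07

Adding -3 months to 2031-09-07 gives 2031-06-07.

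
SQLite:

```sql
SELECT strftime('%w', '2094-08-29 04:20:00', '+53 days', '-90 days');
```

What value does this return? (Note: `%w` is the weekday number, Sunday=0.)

5

First apply '+53 days', '-90 days': 2094-08-29 04:20:00 → 2094-07-23 04:20:00.
2094-07-23 is a Friday; with Sunday=0 that is 5.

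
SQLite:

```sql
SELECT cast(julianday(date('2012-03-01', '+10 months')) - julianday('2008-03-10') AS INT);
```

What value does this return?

Adding +10 months to 2012-03-01 gives 2013-01-01.
21 days remain in March 2008 after the 10th (31 − 10).
Full months from April 2008 through December 2012 contribute their day counts.
Then 1 day into January 2013.
Total: 21 + 30 + 31 + 30 + 31 + 31 + 30 + 31 + 30 + 31 + 31 + 28 + 31 + 30 + 31 + 30 + 31 + 31 + 30 + 31 + 30 + 31 + 31 + 28 + 31 + 30 + 31 + 30 + 31 + 31 + 30 + 31 + 30 + 31 + 31 + 28 + 31 + 30 + 31 + 30 + 31 + 31 + 30 + 31 + 30 + 31 + 31 + 29 + 31 + 30 + 31 + 30 + 31 + 31 + 30 + 31 + 30 + 31 + 1 = 1758.

1758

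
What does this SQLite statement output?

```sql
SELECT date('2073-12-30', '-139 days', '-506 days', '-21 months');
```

2070-06-25

Applying '-139 days' to 2073-12-30: counting 139 days back gives 2073-08-13.
Applying '-506 days' to 2073-08-13: counting 506 days back gives 2072-03-25.
Adding -21 months to 2072-03-25 gives 2070-06-25.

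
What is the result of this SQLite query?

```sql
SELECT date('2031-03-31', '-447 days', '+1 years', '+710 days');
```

Applying '-447 days' to 2031-03-31: counting 447 days back gives 2030-01-08.
Adding +1 year to 2030-01-08 gives 2031-01-08.
Applying '+710 days' to 2031-01-08: counting 710 days forward gives 2032-12-18.

2032-12-18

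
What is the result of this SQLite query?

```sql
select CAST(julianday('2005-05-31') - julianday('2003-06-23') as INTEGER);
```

708

7 days remain in June 2003 after the 23rd (30 − 23).
Full months from July 2003 through April 2005 contribute their day counts.
Then 31 days into May 2005.
Total: 7 + 31 + 31 + 30 + 31 + 30 + 31 + 31 + 29 + 31 + 30 + 31 + 30 + 31 + 31 + 30 + 31 + 30 + 31 + 31 + 28 + 31 + 30 + 31 = 708.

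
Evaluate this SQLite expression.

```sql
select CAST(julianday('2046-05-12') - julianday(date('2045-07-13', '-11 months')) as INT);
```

637

Adding -11 months to 2045-07-13 gives 2044-08-13.
18 days remain in August 2044 after the 13th (31 − 13).
Full months from September 2044 through April 2046 contribute their day counts.
Then 12 days into May 2046.
Total: 18 + 30 + 31 + 30 + 31 + 31 + 28 + 31 + 30 + 31 + 30 + 31 + 31 + 30 + 31 + 30 + 31 + 31 + 28 + 31 + 30 + 12 = 637.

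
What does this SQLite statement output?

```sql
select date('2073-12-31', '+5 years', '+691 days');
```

Adding +5 years to 2073-12-31 gives 2078-12-31.
Applying '+691 days' to 2078-12-31: counting 691 days forward gives 2080-11-21.

2080-11-21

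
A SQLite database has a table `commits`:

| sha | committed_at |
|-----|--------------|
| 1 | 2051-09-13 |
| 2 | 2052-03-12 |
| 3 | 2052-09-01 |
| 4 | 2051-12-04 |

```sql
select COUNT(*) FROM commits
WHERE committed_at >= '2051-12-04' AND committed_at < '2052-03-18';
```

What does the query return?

2

Rows in [2051-12-04, 2052-03-18): 2052-03-12, 2051-12-04 → 2 rows.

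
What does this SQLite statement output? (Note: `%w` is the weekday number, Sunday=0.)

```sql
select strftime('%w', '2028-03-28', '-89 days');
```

4

First apply '-89 days': 2028-03-28 → 2027-12-30.
2027-12-30 is a Thursday; with Sunday=0 that is 4.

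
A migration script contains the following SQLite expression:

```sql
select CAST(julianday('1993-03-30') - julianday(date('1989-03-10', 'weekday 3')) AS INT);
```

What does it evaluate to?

`weekday 3` advances to the next Wednesday; 1989-03-10 is a Friday, so it moves forward to 1989-03-15.
16 days remain in March 1989 after the 15th (31 − 15).
Full months from April 1989 through February 1993 contribute their day counts.
Then 30 days into March 1993.
Total: 16 + 30 + 31 + 30 + 31 + 31 + 30 + 31 + 30 + 31 + 31 + 28 + 31 + 30 + 31 + 30 + 31 + 31 + 30 + 31 + 30 + 31 + 31 + 28 + 31 + 30 + 31 + 30 + 31 + 31 + 30 + 31 + 30 + 31 + 31 + 29 + 31 + 30 + 31 + 30 + 31 + 31 + 30 + 31 + 30 + 31 + 31 + 28 + 30 = 1476.

1476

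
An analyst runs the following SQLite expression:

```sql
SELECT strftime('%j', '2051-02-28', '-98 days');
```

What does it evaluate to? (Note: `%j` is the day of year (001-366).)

First apply '-98 days': 2051-02-28 → 2050-11-22.
Day-of-year for 2050-11-22: days since 2050-01-01 inclusive = 326, zero-padded to 326.

326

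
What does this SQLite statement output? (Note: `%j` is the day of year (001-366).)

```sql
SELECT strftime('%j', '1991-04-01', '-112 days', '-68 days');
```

276

First apply '-112 days', '-68 days': 1991-04-01 → 1990-10-03.
Day-of-year for 1990-10-03: days since 1990-01-01 inclusive = 276, zero-padded to 276.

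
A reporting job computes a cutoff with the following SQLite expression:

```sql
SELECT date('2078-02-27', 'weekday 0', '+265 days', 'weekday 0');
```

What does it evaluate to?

2078-11-20

`weekday 0` advances to the next Sunday; 2078-02-27 is already a Sunday, so it stays at 2078-02-27.
Applying '+265 days' to 2078-02-27: counting 265 days forward gives 2078-11-19.
`weekday 0` advances to the next Sunday; 2078-11-19 is a Saturday, so it moves forward to 2078-11-20.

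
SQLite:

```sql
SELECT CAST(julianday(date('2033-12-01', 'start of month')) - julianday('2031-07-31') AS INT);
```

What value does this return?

854

`start of month` rewinds 2033-12-01 to 2033-12-01.
0 days remain in July 2031 after the 31st (31 − 31).
Full months from August 2031 through November 2033 contribute their day counts.
Then 1 day into December 2033.
Total: 0 + 31 + 30 + 31 + 30 + 31 + 31 + 29 + 31 + 30 + 31 + 30 + 31 + 31 + 30 + 31 + 30 + 31 + 31 + 28 + 31 + 30 + 31 + 30 + 31 + 31 + 30 + 31 + 30 + 1 = 854.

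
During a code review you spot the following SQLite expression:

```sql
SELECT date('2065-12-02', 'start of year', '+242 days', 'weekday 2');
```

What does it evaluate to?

`start of year` rewinds 2065-12-02 to 2065-01-01.
Applying '+242 days' to 2065-01-01: counting 242 days forward gives 2065-08-31.
`weekday 2` advances to the next Tuesday; 2065-08-31 is a Monday, so it moves forward to 2065-09-01.

2065-09-01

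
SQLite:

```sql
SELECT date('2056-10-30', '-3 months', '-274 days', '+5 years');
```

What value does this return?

2060-10-30

Adding -3 months to 2056-10-30 gives 2056-07-30.
Applying '-274 days' to 2056-07-30: counting 274 days back gives 2055-10-30.
Adding +5 years to 2055-10-30 gives 2060-10-30.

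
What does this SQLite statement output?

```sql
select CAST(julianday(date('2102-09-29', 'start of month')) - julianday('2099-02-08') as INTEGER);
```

`start of month` rewinds 2102-09-29 to 2102-09-01.
20 days remain in February 2099 after the 8th (28 − 8).
Full months from March 2099 through August 2102 contribute their day counts.
Then 1 day into September 2102.
Total: 20 + 31 + 30 + 31 + 30 + 31 + 31 + 30 + 31 + 30 + 31 + 31 + 28 + 31 + 30 + 31 + 30 + 31 + 31 + 30 + 31 + 30 + 31 + 31 + 28 + 31 + 30 + 31 + 30 + 31 + 31 + 30 + 31 + 30 + 31 + 31 + 28 + 31 + 30 + 31 + 30 + 31 + 31 + 1 = 1300.

1300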